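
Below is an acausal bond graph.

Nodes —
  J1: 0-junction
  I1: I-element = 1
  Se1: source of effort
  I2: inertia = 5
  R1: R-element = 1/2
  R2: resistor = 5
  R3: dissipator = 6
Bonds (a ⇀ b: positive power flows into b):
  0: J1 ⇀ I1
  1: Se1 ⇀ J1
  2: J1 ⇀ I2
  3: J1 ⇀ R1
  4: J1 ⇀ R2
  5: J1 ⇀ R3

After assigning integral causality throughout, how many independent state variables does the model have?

#1 stroke→J1  (Se1: effort source, stroke at far end)
#0 stroke→I1  (common-e at J1 fixed by 1)
#2 stroke→I2  (J1: bond 1 brought effort, rest push out)
#3 stroke→R1  (common-e at J1 fixed by 1)
#4 stroke→R2  (common-e at J1 fixed by 1)
#5 stroke→R3  (0-jn J1 has e-setter on 1)

2  (I1, I2 all integral)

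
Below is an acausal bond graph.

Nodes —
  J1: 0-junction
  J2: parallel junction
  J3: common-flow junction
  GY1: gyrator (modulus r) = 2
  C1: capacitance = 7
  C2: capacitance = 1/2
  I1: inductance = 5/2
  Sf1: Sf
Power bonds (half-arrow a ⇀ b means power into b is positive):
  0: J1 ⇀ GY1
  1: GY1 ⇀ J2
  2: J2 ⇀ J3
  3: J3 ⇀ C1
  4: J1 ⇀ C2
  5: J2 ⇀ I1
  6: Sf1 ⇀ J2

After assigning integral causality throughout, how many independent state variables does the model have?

β6 stroke at Sf1  (Sf1 fixes flow; stroke at Sf1)
β3 stroke at J3  (prefer integral on C1)
β2 stroke at J2  (only one flow-in slot at J3)
β1 stroke at GY1  (common-e at J2 fixed by 2)
β5 stroke at I1  (common-e at J2 fixed by 2)
β0 stroke at GY1  (GY1 both-in/both-out from 1)
β4 stroke at J1  (J1: last free bond brings effort in)

3  (C1, C2, I1 all integral)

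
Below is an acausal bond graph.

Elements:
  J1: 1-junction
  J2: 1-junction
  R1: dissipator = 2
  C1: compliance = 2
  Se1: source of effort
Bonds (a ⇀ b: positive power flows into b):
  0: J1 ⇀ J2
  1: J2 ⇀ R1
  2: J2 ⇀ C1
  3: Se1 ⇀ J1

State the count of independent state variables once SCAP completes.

b3 stroke→J1  (Se1: effort source, stroke at far end)
b0 stroke→J2  (only one flow-in slot at J1)
b2 stroke→J2  (C1 outputs effort q/C1)
b1 stroke→R1  (J2: last free bond brings flow in)

1  (C1 all integral)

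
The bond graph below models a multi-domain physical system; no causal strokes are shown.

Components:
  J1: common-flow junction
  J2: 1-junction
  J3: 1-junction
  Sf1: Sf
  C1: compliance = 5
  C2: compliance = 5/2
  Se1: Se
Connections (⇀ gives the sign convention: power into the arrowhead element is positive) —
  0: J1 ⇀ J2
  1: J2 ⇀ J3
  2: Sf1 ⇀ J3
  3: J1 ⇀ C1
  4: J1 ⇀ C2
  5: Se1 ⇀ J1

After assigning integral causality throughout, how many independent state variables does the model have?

β2 stroke at Sf1  (Sf1: flow source, stroke at near end)
β5 stroke at J1  (source Se1 imposes e)
β1 stroke at J3  (common-f at J3 fixed by 2)
β0 stroke at J2  (1-jn J2 has f-setter on 1)
β3 stroke at J1  (1-jn J1 has f-setter on 0)
β4 stroke at J1  (J1 flow already set via bond 0)

2  (C1, C2 all integral)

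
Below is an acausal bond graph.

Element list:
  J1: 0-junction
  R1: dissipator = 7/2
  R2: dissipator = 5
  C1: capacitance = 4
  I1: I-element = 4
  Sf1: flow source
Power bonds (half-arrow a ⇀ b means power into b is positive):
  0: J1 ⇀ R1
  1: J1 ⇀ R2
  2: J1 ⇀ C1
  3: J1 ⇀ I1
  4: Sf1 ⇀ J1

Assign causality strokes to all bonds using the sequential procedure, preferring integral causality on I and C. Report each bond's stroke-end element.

b0 stroke→R1
b1 stroke→R2
b2 stroke→J1
b3 stroke→I1
b4 stroke→Sf1

#4 stroke→Sf1  (Sf1 fixes flow; stroke at Sf1)
#2 stroke→J1  (C1 outputs effort q/C1)
#0 stroke→R1  (J1 effort already set via bond 2)
#1 stroke→R2  (J1: bond 2 brought effort, rest push out)
#3 stroke→I1  (J1 effort already set via bond 2)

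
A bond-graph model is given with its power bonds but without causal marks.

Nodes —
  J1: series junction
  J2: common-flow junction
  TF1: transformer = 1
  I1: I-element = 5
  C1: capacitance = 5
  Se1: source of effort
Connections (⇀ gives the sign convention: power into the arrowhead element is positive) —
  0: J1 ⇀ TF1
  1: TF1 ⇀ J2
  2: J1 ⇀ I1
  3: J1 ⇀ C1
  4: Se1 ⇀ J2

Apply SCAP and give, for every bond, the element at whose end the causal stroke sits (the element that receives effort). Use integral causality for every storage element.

β4 stroke→J2  (source Se1 imposes e)
β1 stroke→TF1  (J2: last free bond brings flow in)
β0 stroke→J1  (TF1 one-in-one-out from 1)
β2 stroke→I1  (I1 outputs flow p/I1)
β3 stroke→J1  (1-jn J1 has f-setter on 2)

#0 |J1
#1 |TF1
#2 |I1
#3 |J1
#4 |J2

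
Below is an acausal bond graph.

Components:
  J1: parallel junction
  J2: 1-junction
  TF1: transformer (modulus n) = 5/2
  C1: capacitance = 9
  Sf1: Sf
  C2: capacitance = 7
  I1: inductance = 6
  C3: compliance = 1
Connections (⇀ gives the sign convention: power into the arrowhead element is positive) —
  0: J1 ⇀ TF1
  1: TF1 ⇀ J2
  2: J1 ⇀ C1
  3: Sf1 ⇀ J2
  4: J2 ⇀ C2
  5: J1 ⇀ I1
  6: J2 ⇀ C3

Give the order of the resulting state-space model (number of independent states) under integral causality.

4  (C1, C2, C3, I1 all integral)

#3 stroke→Sf1  (Sf1 fixes flow; stroke at Sf1)
#1 stroke→J2  (J2: bond 3 brought flow, rest push out)
#4 stroke→J2  (common-f at J2 fixed by 3)
#6 stroke→J2  (J2 flow already set via bond 3)
#0 stroke→TF1  (TF1: transformer flips bond 1)
#2 stroke→J1  (C1 outputs effort q/C1)
#5 stroke→I1  (J1: bond 2 brought effort, rest push out)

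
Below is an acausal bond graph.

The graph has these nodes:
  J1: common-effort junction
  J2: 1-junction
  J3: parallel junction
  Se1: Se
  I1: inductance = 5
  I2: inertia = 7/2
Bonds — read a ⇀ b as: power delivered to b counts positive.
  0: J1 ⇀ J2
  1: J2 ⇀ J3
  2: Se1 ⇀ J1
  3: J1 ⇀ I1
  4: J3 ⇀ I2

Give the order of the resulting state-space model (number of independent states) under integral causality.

#2 stroke at J1  (Se1 fixes effort; stroke away)
#0 stroke at J2  (J1: bond 2 brought effort, rest push out)
#3 stroke at I1  (0-jn J1 has e-setter on 2)
#1 stroke at J3  (closing 1-jn rule on J2)
#4 stroke at I2  (0-jn J3 has e-setter on 1)

2  (I1, I2 all integral)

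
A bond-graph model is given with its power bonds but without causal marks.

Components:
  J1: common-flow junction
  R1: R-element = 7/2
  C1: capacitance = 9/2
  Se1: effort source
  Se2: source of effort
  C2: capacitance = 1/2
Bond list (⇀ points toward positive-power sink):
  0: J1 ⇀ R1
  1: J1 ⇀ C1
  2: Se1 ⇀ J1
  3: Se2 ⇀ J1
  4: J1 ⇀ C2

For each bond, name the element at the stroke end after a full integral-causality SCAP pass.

bond 2 stroke→J1  (Se1: effort source, stroke at far end)
bond 3 stroke→J1  (Se2 fixes effort; stroke away)
bond 1 stroke→J1  (C1 outputs effort q/C1)
bond 4 stroke→J1  (C2 integral (e out))
bond 0 stroke→R1  (J1 needs exactly one f-in)

bond 0 stroke→R1
bond 1 stroke→J1
bond 2 stroke→J1
bond 3 stroke→J1
bond 4 stroke→J1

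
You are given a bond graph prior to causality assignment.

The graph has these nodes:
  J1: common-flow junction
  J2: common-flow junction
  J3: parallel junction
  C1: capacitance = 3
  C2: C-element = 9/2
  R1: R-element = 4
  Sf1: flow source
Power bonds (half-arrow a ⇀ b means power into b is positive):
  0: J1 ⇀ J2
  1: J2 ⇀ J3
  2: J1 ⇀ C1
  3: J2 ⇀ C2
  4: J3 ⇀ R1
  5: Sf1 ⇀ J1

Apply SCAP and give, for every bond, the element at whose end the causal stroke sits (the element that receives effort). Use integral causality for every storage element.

bond 5 stroke at Sf1  (Sf1: flow source, stroke at near end)
bond 0 stroke at J1  (J1: bond 5 brought flow, rest push out)
bond 2 stroke at J1  (common-f at J1 fixed by 5)
bond 1 stroke at J2  (1-jn J2 has f-setter on 0)
bond 3 stroke at J2  (J2: bond 0 brought flow, rest push out)
bond 4 stroke at J3  (J3: last free bond brings effort in)

b0 stroke at J1
b1 stroke at J2
b2 stroke at J1
b3 stroke at J2
b4 stroke at J3
b5 stroke at Sf1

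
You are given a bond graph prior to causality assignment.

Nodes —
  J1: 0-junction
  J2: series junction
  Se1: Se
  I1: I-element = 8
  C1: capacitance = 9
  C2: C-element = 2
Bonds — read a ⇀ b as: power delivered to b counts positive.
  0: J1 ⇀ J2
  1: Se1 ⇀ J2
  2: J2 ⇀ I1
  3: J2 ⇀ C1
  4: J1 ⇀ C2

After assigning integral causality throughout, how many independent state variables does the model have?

#1 stroke→J2  (Se1: effort source, stroke at far end)
#2 stroke→I1  (I1: I, integral causality)
#0 stroke→J2  (1-jn J2 has f-setter on 2)
#3 stroke→J2  (1-jn J2 has f-setter on 2)
#4 stroke→J1  (closing 0-jn rule on J1)

3  (C1, C2, I1 all integral)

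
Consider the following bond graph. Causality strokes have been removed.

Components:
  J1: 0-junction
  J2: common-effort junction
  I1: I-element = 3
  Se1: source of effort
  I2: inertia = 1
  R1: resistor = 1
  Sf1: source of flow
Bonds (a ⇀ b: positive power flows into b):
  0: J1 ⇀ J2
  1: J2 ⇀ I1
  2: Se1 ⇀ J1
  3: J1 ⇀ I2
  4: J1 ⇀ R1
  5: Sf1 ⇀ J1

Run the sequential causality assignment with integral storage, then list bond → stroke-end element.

β0 →J2
β1 →I1
β2 →J1
β3 →I2
β4 →R1
β5 →Sf1

β2 |J1  (Se1: effort source, stroke at far end)
β5 |Sf1  (Sf1 (Sf) sets flow on bond)
β0 |J2  (J1: bond 2 brought effort, rest push out)
β3 |I2  (J1 effort already set via bond 2)
β4 |R1  (0-jn J1 has e-setter on 2)
β1 |I1  (common-e at J2 fixed by 0)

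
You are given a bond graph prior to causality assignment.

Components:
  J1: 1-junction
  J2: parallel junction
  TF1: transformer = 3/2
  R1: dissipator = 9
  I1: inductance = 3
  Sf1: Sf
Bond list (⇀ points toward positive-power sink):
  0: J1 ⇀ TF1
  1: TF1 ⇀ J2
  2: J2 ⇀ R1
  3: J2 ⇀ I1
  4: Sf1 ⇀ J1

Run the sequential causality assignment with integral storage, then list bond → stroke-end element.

b0 |J1
b1 |TF1
b2 |J2
b3 |I1
b4 |Sf1

#4 →Sf1  (source Sf1 imposes f)
#0 →J1  (common-f at J1 fixed by 4)
#1 →TF1  (through TF1, causality passes straight; one stroke at TF1)
#3 →I1  (I1 outputs flow p/I1)
#2 →J2  (J2 needs exactly one e-in)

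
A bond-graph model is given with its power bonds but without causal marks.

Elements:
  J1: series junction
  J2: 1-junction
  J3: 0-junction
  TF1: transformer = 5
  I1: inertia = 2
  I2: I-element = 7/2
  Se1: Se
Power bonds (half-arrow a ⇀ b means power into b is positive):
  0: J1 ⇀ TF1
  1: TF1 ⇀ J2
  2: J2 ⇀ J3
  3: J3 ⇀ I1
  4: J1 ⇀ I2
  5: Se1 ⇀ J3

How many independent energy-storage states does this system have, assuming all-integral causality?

2  (I1, I2 all integral)

#5 stroke at J3  (source Se1 imposes e)
#2 stroke at J2  (0-jn J3 has e-setter on 5)
#3 stroke at I1  (0-jn J3 has e-setter on 5)
#1 stroke at TF1  (closing 1-jn rule on J2)
#0 stroke at J1  (TF1: transformer flips bond 1)
#4 stroke at I2  (only one flow-in slot at J1)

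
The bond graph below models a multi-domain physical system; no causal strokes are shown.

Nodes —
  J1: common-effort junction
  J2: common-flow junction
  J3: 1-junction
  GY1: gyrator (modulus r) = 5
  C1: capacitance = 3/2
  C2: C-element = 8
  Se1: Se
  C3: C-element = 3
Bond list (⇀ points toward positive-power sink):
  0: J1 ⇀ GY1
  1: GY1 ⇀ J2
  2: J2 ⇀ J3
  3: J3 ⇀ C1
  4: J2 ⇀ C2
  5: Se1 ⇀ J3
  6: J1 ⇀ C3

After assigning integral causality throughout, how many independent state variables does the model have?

3  (C1, C2, C3 all integral)

b5 |J3  (source Se1 imposes e)
b3 |J3  (C1 integral (e out))
b2 |J2  (closing 1-jn rule on J3)
b4 |J2  (C2 outputs effort q/C2)
b1 |GY1  (closing 1-jn rule on J2)
b0 |GY1  (GY1 both-in/both-out from 1)
b6 |J1  (J1: last free bond brings effort in)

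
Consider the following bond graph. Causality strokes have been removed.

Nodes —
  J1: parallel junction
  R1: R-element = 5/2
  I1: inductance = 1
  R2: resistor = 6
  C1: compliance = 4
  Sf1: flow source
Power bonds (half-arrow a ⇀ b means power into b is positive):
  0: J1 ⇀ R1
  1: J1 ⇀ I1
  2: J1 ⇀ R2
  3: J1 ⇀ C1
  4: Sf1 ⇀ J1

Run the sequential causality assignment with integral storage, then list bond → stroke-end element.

β4 →Sf1  (Sf1: flow source, stroke at near end)
β1 →I1  (I1: I, integral causality)
β3 →J1  (C1 outputs effort q/C1)
β0 →R1  (common-e at J1 fixed by 3)
β2 →R2  (0-jn J1 has e-setter on 3)

#0 |R1
#1 |I1
#2 |R2
#3 |J1
#4 |Sf1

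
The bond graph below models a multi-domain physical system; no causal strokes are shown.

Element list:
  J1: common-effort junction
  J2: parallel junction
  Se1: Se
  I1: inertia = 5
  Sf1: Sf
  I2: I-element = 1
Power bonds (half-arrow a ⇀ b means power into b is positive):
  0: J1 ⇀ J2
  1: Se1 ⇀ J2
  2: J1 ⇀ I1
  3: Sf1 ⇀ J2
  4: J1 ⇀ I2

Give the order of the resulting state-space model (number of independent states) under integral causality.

2  (I1, I2 all integral)

β1 stroke at J2  (Se1 fixes effort; stroke away)
β3 stroke at Sf1  (Sf1 fixes flow; stroke at Sf1)
β0 stroke at J1  (J2 effort already set via bond 1)
β2 stroke at I1  (common-e at J1 fixed by 0)
β4 stroke at I2  (common-e at J1 fixed by 0)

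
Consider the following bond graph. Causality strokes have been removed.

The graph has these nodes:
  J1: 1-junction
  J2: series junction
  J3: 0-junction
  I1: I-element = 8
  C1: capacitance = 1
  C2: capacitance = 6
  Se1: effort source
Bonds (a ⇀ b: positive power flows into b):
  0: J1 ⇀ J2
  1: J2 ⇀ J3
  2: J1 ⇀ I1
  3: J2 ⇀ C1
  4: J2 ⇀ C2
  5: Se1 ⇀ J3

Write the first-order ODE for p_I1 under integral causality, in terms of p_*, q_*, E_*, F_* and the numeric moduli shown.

dp_I1/dt = -E_Se1 - q_C1 - q_C2/6

#5 →J3  (Se1 (Se) sets effort on bond)
#1 →J2  (0-jn J3 has e-setter on 5)
#2 →I1  (prefer integral on I1)
#0 →J1  (J1: bond 2 brought flow, rest push out)
#3 →J2  (J2 flow already set via bond 0)
#4 →J2  (J2: bond 0 brought flow, rest push out)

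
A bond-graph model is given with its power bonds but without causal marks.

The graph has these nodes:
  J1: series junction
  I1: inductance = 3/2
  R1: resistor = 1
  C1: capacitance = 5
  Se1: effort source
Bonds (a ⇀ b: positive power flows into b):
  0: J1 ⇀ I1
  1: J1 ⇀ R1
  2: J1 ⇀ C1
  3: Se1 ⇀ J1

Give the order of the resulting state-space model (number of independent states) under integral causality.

2  (C1, I1 all integral)

β3 →J1  (Se1 fixes effort; stroke away)
β0 →I1  (prefer integral on I1)
β1 →J1  (J1: bond 0 brought flow, rest push out)
β2 →J1  (1-jn J1 has f-setter on 0)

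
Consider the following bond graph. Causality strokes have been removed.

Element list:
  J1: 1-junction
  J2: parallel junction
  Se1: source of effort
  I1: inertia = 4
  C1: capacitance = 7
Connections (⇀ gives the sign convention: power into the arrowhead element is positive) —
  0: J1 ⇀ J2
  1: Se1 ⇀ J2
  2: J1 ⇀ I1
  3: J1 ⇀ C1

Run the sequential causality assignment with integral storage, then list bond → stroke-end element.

bond 1 |J2  (Se1 fixes effort; stroke away)
bond 0 |J1  (J2: bond 1 brought effort, rest push out)
bond 2 |I1  (I1 outputs flow p/I1)
bond 3 |J1  (common-f at J1 fixed by 2)

b0 →J1
b1 →J2
b2 →I1
b3 →J1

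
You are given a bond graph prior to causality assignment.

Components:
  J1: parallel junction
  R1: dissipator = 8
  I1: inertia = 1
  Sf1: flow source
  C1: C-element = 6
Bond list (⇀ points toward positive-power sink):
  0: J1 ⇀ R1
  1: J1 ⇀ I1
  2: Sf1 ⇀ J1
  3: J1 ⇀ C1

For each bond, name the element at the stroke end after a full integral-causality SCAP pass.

bond 0 |R1
bond 1 |I1
bond 2 |Sf1
bond 3 |J1

β2 stroke at Sf1  (Sf1 fixes flow; stroke at Sf1)
β1 stroke at I1  (I1 outputs flow p/I1)
β3 stroke at J1  (C1: C, integral causality)
β0 stroke at R1  (common-e at J1 fixed by 3)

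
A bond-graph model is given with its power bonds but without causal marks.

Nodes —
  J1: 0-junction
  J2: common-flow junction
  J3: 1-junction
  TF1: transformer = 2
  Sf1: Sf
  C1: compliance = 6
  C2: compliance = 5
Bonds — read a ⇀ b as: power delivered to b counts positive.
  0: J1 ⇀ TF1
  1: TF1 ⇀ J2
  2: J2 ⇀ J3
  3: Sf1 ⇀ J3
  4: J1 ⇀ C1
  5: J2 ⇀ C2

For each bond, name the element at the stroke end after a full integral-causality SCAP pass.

β3 |Sf1  (source Sf1 imposes f)
β2 |J3  (J3 flow already set via bond 3)
β1 |J2  (1-jn J2 has f-setter on 2)
β5 |J2  (J2: bond 2 brought flow, rest push out)
β0 |TF1  (TF1 one-in-one-out from 1)
β4 |J1  (J1: last free bond brings effort in)

bond 0 stroke at TF1
bond 1 stroke at J2
bond 2 stroke at J3
bond 3 stroke at Sf1
bond 4 stroke at J1
bond 5 stroke at J2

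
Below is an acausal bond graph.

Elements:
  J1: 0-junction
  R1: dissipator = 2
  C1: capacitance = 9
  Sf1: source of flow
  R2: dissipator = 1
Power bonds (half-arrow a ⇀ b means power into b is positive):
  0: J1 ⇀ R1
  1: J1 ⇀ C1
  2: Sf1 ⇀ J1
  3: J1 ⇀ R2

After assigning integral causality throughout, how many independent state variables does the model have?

1  (C1 all integral)

bond 2 stroke→Sf1  (Sf1: flow source, stroke at near end)
bond 1 stroke→J1  (C1 outputs effort q/C1)
bond 0 stroke→R1  (J1 effort already set via bond 1)
bond 3 stroke→R2  (common-e at J1 fixed by 1)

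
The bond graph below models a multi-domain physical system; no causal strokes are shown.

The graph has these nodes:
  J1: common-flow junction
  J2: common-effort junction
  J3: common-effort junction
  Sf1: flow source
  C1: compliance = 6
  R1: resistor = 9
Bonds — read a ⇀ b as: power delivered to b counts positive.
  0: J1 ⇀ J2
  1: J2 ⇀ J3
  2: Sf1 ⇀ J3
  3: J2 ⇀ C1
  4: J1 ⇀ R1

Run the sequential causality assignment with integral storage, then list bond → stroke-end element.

b0 |J1
b1 |J3
b2 |Sf1
b3 |J2
b4 |R1

bond 2 stroke at Sf1  (Sf1: flow source, stroke at near end)
bond 1 stroke at J3  (J3 needs exactly one e-in)
bond 3 stroke at J2  (C1 outputs effort q/C1)
bond 0 stroke at J1  (0-jn J2 has e-setter on 3)
bond 4 stroke at R1  (J1: last free bond brings flow in)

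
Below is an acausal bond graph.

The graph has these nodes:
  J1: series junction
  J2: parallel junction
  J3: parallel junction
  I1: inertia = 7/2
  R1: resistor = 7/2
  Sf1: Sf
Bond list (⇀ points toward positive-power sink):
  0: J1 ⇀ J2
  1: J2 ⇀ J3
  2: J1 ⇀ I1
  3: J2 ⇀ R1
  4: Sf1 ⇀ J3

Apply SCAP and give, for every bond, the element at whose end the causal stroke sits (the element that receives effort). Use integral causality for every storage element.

#0 →J1
#1 →J3
#2 →I1
#3 →J2
#4 →Sf1

bond 4 stroke→Sf1  (Sf1: flow source, stroke at near end)
bond 1 stroke→J3  (J3 needs exactly one e-in)
bond 2 stroke→I1  (I1: I, integral causality)
bond 0 stroke→J1  (J1 flow already set via bond 2)
bond 3 stroke→J2  (only one effort-in slot at J2)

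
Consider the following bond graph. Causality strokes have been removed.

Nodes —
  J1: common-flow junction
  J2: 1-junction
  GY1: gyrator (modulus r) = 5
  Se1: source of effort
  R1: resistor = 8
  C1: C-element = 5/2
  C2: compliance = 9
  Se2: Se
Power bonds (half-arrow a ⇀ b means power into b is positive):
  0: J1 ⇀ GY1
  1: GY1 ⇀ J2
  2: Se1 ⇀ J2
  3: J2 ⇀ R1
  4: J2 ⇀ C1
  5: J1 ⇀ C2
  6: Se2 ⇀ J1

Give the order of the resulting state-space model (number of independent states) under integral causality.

b2 stroke→J2  (Se1 (Se) sets effort on bond)
b6 stroke→J1  (Se2: effort source, stroke at far end)
b4 stroke→J2  (prefer integral on C1)
b5 stroke→J1  (C2: C, integral causality)
b0 stroke→GY1  (J1: last free bond brings flow in)
b1 stroke→GY1  (GY1: gyrator matches bond 0)
b3 stroke→J2  (1-jn J2 has f-setter on 1)

2  (C1, C2 all integral)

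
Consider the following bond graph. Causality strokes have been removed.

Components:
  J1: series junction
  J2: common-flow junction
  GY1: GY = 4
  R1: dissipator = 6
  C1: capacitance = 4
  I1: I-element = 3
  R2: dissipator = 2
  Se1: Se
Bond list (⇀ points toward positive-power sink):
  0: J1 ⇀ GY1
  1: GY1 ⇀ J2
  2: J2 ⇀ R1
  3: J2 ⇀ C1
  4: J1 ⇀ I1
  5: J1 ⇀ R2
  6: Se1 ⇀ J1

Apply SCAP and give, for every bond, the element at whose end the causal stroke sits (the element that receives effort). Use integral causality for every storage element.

b6 stroke→J1  (Se1: effort source, stroke at far end)
b3 stroke→J2  (C1 integral (e out))
b4 stroke→I1  (prefer integral on I1)
b0 stroke→J1  (common-f at J1 fixed by 4)
b5 stroke→J1  (J1 flow already set via bond 4)
b1 stroke→J2  (GY1: gyrator matches bond 0)
b2 stroke→R1  (closing 1-jn rule on J2)

β0 stroke→J1
β1 stroke→J2
β2 stroke→R1
β3 stroke→J2
β4 stroke→I1
β5 stroke→J1
β6 stroke→J1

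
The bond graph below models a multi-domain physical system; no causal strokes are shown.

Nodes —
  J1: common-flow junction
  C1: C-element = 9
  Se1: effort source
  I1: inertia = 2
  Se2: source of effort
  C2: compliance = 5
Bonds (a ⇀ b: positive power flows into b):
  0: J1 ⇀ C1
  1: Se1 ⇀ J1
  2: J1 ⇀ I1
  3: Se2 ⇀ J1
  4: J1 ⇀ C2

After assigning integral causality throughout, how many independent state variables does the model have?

bond 1 |J1  (source Se1 imposes e)
bond 3 |J1  (Se2 (Se) sets effort on bond)
bond 0 |J1  (C1 outputs effort q/C1)
bond 2 |I1  (I1: I, integral causality)
bond 4 |J1  (J1: bond 2 brought flow, rest push out)

3  (C1, C2, I1 all integral)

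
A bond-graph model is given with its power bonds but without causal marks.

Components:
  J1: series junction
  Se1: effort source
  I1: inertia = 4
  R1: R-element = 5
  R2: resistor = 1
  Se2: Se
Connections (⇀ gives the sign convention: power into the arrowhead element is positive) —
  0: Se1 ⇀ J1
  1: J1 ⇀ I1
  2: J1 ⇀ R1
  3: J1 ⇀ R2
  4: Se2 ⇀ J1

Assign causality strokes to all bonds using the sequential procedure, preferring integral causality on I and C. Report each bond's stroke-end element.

#0 →J1  (Se1 (Se) sets effort on bond)
#4 →J1  (Se2 (Se) sets effort on bond)
#1 →I1  (I1 outputs flow p/I1)
#2 →J1  (1-jn J1 has f-setter on 1)
#3 →J1  (common-f at J1 fixed by 1)

b0 stroke at J1
b1 stroke at I1
b2 stroke at J1
b3 stroke at J1
b4 stroke at J1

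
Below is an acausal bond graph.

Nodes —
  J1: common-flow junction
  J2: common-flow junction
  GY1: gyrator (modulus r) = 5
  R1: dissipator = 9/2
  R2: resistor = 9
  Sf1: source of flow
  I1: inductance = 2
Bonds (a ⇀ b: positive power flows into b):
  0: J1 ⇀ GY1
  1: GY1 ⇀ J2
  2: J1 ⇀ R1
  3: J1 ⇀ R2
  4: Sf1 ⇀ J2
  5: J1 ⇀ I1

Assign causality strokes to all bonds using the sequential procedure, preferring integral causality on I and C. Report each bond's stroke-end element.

#0 stroke at J1
#1 stroke at J2
#2 stroke at J1
#3 stroke at J1
#4 stroke at Sf1
#5 stroke at I1

bond 4 →Sf1  (Sf1 (Sf) sets flow on bond)
bond 1 →J2  (1-jn J2 has f-setter on 4)
bond 0 →J1  (GY1: gyrator matches bond 1)
bond 5 →I1  (I1 integral (f out))
bond 2 →J1  (J1 flow already set via bond 5)
bond 3 →J1  (1-jn J1 has f-setter on 5)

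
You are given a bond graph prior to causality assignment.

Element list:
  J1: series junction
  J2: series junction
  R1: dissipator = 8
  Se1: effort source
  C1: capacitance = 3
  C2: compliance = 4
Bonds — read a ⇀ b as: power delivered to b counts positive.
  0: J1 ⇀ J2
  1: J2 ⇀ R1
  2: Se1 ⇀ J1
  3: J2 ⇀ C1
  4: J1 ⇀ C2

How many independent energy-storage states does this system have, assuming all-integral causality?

2  (C1, C2 all integral)

#2 |J1  (Se1 (Se) sets effort on bond)
#3 |J2  (C1 outputs effort q/C1)
#4 |J1  (C2: C, integral causality)
#0 |J2  (closing 1-jn rule on J1)
#1 |R1  (only one flow-in slot at J2)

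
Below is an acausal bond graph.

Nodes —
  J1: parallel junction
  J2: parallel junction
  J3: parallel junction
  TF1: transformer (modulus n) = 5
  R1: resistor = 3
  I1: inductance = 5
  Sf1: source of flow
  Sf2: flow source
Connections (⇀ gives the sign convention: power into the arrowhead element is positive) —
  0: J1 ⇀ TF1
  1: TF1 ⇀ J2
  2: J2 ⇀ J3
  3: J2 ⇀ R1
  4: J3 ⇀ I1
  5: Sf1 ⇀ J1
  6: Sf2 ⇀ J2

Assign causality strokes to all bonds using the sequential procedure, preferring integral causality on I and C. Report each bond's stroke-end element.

β0 →J1
β1 →TF1
β2 →J3
β3 →J2
β4 →I1
β5 →Sf1
β6 →Sf2

#5 stroke→Sf1  (source Sf1 imposes f)
#6 stroke→Sf2  (source Sf2 imposes f)
#0 stroke→J1  (J1: last free bond brings effort in)
#1 stroke→TF1  (TF TF1: opposite of bond 0)
#4 stroke→I1  (prefer integral on I1)
#2 stroke→J3  (closing 0-jn rule on J3)
#3 stroke→J2  (J2 needs exactly one e-in)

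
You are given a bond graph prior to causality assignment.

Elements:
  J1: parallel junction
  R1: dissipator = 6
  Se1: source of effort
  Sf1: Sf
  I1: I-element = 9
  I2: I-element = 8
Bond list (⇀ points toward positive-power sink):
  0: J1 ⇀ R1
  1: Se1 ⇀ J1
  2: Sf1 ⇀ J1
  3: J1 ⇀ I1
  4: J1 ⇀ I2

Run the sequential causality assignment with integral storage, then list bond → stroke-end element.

β0 |R1
β1 |J1
β2 |Sf1
β3 |I1
β4 |I2

#1 |J1  (Se1: effort source, stroke at far end)
#2 |Sf1  (Sf1: flow source, stroke at near end)
#0 |R1  (common-e at J1 fixed by 1)
#3 |I1  (common-e at J1 fixed by 1)
#4 |I2  (0-jn J1 has e-setter on 1)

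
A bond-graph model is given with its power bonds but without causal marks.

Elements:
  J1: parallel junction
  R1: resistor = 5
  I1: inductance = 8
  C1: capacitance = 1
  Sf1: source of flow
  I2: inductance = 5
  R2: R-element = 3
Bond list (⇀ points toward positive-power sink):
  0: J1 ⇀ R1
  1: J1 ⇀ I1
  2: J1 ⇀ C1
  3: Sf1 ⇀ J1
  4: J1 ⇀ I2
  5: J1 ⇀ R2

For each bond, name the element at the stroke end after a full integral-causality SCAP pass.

β0 stroke at R1
β1 stroke at I1
β2 stroke at J1
β3 stroke at Sf1
β4 stroke at I2
β5 stroke at R2

β3 stroke→Sf1  (Sf1 fixes flow; stroke at Sf1)
β1 stroke→I1  (prefer integral on I1)
β2 stroke→J1  (prefer integral on C1)
β0 stroke→R1  (0-jn J1 has e-setter on 2)
β4 stroke→I2  (common-e at J1 fixed by 2)
β5 stroke→R2  (J1 effort already set via bond 2)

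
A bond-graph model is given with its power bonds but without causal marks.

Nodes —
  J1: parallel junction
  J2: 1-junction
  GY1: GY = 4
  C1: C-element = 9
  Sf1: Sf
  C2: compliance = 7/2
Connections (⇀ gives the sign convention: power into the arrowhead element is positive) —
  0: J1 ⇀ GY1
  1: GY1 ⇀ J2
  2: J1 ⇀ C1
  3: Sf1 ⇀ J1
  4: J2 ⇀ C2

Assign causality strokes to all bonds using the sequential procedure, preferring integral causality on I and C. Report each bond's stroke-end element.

bond 3 stroke at Sf1  (Sf1 (Sf) sets flow on bond)
bond 2 stroke at J1  (C1: C, integral causality)
bond 0 stroke at GY1  (J1: bond 2 brought effort, rest push out)
bond 1 stroke at GY1  (GY1 both-in/both-out from 0)
bond 4 stroke at J2  (J2: bond 1 brought flow, rest push out)

bond 0 stroke at GY1
bond 1 stroke at GY1
bond 2 stroke at J1
bond 3 stroke at Sf1
bond 4 stroke at J2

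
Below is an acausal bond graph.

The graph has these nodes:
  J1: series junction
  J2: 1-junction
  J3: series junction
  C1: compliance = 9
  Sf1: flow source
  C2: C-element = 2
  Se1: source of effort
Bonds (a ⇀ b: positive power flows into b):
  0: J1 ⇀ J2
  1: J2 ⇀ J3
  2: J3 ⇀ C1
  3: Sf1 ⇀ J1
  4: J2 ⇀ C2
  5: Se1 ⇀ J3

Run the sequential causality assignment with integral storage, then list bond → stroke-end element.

β0 |J1
β1 |J2
β2 |J3
β3 |Sf1
β4 |J2
β5 |J3

#3 |Sf1  (Sf1: flow source, stroke at near end)
#5 |J3  (source Se1 imposes e)
#0 |J1  (J1 flow already set via bond 3)
#1 |J2  (common-f at J2 fixed by 0)
#4 |J2  (J2 flow already set via bond 0)
#2 |J3  (J3: bond 1 brought flow, rest push out)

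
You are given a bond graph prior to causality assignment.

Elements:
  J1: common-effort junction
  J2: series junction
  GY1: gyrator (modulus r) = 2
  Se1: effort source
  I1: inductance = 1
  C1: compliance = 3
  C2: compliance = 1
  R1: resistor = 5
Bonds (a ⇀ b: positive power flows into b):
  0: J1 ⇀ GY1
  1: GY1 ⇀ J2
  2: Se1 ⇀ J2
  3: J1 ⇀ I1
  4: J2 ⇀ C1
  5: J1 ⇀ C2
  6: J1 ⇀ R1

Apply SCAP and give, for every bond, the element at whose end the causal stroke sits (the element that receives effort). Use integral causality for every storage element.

b2 →J2  (Se1 fixes effort; stroke away)
b3 →I1  (prefer integral on I1)
b4 →J2  (C1: C, integral causality)
b1 →GY1  (J2: last free bond brings flow in)
b0 →GY1  (GY GY1: same side as bond 1)
b5 →J1  (C2 outputs effort q/C2)
b6 →R1  (common-e at J1 fixed by 5)

#0 |GY1
#1 |GY1
#2 |J2
#3 |I1
#4 |J2
#5 |J1
#6 |R1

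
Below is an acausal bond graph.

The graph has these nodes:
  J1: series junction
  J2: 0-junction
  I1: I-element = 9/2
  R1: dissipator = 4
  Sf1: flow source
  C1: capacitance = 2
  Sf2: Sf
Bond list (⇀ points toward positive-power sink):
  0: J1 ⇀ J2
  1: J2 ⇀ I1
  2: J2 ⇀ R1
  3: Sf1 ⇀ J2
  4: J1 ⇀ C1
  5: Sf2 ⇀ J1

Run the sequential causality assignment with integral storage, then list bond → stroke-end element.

β3 →Sf1  (Sf1 fixes flow; stroke at Sf1)
β5 →Sf2  (Sf2 fixes flow; stroke at Sf2)
β0 →J1  (1-jn J1 has f-setter on 5)
β4 →J1  (J1 flow already set via bond 5)
β1 →I1  (I1 integral (f out))
β2 →J2  (J2 needs exactly one e-in)

b0 stroke at J1
b1 stroke at I1
b2 stroke at J2
b3 stroke at Sf1
b4 stroke at J1
b5 stroke at Sf2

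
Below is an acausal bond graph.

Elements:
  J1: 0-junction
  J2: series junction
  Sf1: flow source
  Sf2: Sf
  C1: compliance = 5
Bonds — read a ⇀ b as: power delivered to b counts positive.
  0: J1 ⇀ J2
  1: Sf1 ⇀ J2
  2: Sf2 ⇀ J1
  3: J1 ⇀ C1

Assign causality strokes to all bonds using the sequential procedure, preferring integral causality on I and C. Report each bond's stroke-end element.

β1 stroke→Sf1  (Sf1: flow source, stroke at near end)
β2 stroke→Sf2  (source Sf2 imposes f)
β0 stroke→J2  (common-f at J2 fixed by 1)
β3 stroke→J1  (J1: last free bond brings effort in)

#0 stroke→J2
#1 stroke→Sf1
#2 stroke→Sf2
#3 stroke→J1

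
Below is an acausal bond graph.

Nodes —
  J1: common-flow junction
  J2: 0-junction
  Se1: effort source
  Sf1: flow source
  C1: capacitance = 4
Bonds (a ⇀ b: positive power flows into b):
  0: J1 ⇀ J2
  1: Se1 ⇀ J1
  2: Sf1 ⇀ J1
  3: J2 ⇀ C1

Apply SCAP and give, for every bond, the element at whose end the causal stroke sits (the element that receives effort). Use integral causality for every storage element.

β1 |J1  (Se1 (Se) sets effort on bond)
β2 |Sf1  (Sf1 fixes flow; stroke at Sf1)
β0 |J1  (common-f at J1 fixed by 2)
β3 |J2  (closing 0-jn rule on J2)

bond 0 stroke at J1
bond 1 stroke at J1
bond 2 stroke at Sf1
bond 3 stroke at J2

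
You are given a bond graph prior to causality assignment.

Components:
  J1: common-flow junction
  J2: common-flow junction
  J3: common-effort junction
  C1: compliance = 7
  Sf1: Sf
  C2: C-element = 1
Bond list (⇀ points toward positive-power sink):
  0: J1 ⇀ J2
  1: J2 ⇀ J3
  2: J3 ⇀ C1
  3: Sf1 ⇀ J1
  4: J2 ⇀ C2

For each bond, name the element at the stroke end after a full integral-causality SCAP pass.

β3 stroke at Sf1  (Sf1: flow source, stroke at near end)
β0 stroke at J1  (common-f at J1 fixed by 3)
β1 stroke at J2  (common-f at J2 fixed by 0)
β4 stroke at J2  (1-jn J2 has f-setter on 0)
β2 stroke at J3  (J3: last free bond brings effort in)

#0 →J1
#1 →J2
#2 →J3
#3 →Sf1
#4 →J2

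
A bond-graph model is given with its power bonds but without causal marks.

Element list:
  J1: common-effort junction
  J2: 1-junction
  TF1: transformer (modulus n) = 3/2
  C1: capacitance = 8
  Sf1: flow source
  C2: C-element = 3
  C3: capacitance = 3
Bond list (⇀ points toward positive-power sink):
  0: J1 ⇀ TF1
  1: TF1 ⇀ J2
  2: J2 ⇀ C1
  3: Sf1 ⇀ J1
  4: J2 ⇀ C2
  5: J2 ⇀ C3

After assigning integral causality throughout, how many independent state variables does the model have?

bond 3 →Sf1  (Sf1 fixes flow; stroke at Sf1)
bond 0 →J1  (closing 0-jn rule on J1)
bond 1 →TF1  (through TF1, causality passes straight; one stroke at TF1)
bond 2 →J2  (J2 flow already set via bond 1)
bond 4 →J2  (1-jn J2 has f-setter on 1)
bond 5 →J2  (common-f at J2 fixed by 1)

3  (C1, C2, C3 all integral)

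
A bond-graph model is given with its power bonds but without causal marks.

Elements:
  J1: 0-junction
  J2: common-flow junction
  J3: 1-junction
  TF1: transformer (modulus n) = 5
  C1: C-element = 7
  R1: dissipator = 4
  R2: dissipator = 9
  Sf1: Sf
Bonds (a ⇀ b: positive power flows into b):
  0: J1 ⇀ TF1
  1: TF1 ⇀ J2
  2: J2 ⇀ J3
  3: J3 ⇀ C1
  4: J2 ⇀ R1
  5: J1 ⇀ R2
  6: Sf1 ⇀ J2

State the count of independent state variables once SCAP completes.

1  (C1 all integral)

bond 6 |Sf1  (Sf1 (Sf) sets flow on bond)
bond 1 |J2  (J2 flow already set via bond 6)
bond 2 |J2  (J2: bond 6 brought flow, rest push out)
bond 4 |J2  (J2 flow already set via bond 6)
bond 3 |J3  (common-f at J3 fixed by 2)
bond 0 |TF1  (through TF1, causality passes straight; one stroke at TF1)
bond 5 |J1  (closing 0-jn rule on J1)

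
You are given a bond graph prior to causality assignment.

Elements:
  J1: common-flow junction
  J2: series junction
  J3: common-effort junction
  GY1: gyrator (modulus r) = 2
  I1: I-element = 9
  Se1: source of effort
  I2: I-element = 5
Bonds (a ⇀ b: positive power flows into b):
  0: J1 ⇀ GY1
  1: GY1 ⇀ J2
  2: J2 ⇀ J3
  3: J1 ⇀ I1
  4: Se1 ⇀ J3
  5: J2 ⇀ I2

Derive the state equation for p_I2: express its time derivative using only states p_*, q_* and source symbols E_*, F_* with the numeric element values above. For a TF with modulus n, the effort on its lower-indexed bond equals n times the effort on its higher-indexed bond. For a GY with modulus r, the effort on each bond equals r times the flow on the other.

dp_I2/dt = -E_Se1 + 2*p_I1/9

b4 stroke→J3  (source Se1 imposes e)
b2 stroke→J2  (0-jn J3 has e-setter on 4)
b3 stroke→I1  (I1 outputs flow p/I1)
b0 stroke→J1  (J1 flow already set via bond 3)
b1 stroke→J2  (GY1: gyrator matches bond 0)
b5 stroke→I2  (J2: last free bond brings flow in)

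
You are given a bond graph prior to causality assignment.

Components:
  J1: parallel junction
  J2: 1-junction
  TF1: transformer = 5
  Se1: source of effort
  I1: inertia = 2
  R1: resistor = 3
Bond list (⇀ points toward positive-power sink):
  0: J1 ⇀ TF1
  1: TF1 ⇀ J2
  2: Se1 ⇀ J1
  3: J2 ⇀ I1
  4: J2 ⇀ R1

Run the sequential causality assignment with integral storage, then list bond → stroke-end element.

b0 stroke at TF1
b1 stroke at J2
b2 stroke at J1
b3 stroke at I1
b4 stroke at J2

#2 →J1  (Se1 (Se) sets effort on bond)
#0 →TF1  (0-jn J1 has e-setter on 2)
#1 →J2  (through TF1, causality passes straight; one stroke at TF1)
#3 →I1  (I1: I, integral causality)
#4 →J2  (J2: bond 3 brought flow, rest push out)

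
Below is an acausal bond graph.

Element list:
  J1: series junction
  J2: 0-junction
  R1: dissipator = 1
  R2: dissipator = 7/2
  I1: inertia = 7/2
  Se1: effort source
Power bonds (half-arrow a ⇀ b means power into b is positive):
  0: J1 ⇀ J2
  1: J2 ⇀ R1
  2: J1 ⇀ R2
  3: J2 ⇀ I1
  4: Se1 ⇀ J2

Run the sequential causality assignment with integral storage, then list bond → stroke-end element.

β4 →J2  (Se1: effort source, stroke at far end)
β0 →J1  (J2: bond 4 brought effort, rest push out)
β1 →R1  (J2: bond 4 brought effort, rest push out)
β3 →I1  (0-jn J2 has e-setter on 4)
β2 →R2  (J1: last free bond brings flow in)

bond 0 stroke→J1
bond 1 stroke→R1
bond 2 stroke→R2
bond 3 stroke→I1
bond 4 stroke→J2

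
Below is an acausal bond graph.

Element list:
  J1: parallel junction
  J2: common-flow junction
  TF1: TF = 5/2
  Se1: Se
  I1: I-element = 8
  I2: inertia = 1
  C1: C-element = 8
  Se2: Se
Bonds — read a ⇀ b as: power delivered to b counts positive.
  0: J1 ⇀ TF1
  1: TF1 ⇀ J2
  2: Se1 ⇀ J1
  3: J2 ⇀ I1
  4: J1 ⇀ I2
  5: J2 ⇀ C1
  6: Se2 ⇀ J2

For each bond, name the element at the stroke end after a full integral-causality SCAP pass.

#2 stroke→J1  (Se1 fixes effort; stroke away)
#6 stroke→J2  (Se2 fixes effort; stroke away)
#0 stroke→TF1  (common-e at J1 fixed by 2)
#4 stroke→I2  (0-jn J1 has e-setter on 2)
#1 stroke→J2  (TF TF1: opposite of bond 0)
#3 stroke→I1  (prefer integral on I1)
#5 stroke→J2  (1-jn J2 has f-setter on 3)

#0 |TF1
#1 |J2
#2 |J1
#3 |I1
#4 |I2
#5 |J2
#6 |J2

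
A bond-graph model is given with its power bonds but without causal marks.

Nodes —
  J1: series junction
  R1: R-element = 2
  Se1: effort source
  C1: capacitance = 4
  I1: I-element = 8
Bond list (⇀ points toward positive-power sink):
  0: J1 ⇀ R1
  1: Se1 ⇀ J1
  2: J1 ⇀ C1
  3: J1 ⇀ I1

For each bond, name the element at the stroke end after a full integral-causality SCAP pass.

b0 stroke at J1
b1 stroke at J1
b2 stroke at J1
b3 stroke at I1

b1 |J1  (Se1: effort source, stroke at far end)
b2 |J1  (C1 integral (e out))
b3 |I1  (I1 outputs flow p/I1)
b0 |J1  (1-jn J1 has f-setter on 3)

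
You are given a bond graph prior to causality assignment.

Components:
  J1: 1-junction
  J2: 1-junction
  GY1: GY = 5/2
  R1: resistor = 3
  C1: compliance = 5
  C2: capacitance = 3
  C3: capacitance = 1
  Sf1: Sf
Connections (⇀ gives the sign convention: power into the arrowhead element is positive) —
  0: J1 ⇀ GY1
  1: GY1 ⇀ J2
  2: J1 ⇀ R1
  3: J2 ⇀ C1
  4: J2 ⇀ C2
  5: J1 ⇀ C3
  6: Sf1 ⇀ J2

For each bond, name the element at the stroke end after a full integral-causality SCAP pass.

β0 →J1
β1 →J2
β2 →R1
β3 →J2
β4 →J2
β5 →J1
β6 →Sf1

β6 →Sf1  (Sf1 (Sf) sets flow on bond)
β1 →J2  (J2: bond 6 brought flow, rest push out)
β3 →J2  (J2 flow already set via bond 6)
β4 →J2  (1-jn J2 has f-setter on 6)
β0 →J1  (GY1: gyrator matches bond 1)
β5 →J1  (prefer integral on C3)
β2 →R1  (J1: last free bond brings flow in)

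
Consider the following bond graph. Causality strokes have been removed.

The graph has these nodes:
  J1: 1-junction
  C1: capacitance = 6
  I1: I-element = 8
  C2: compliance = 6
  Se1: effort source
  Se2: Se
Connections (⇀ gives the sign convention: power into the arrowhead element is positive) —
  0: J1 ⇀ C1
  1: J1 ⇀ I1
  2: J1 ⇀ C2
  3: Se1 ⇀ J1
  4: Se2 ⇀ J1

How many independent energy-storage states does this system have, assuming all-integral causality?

b3 |J1  (source Se1 imposes e)
b4 |J1  (Se2 (Se) sets effort on bond)
b0 |J1  (C1 outputs effort q/C1)
b1 |I1  (I1 outputs flow p/I1)
b2 |J1  (common-f at J1 fixed by 1)

3  (C1, C2, I1 all integral)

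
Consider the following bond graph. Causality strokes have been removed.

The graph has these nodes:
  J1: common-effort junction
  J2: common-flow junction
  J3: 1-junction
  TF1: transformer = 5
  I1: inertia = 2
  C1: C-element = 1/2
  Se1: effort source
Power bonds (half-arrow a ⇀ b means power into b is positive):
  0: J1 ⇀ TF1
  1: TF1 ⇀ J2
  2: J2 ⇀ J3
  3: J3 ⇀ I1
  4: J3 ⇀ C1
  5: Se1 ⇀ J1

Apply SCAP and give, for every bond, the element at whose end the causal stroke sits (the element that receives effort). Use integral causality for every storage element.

#0 |TF1
#1 |J2
#2 |J3
#3 |I1
#4 |J3
#5 |J1

β5 stroke at J1  (Se1: effort source, stroke at far end)
β0 stroke at TF1  (common-e at J1 fixed by 5)
β1 stroke at J2  (through TF1, causality passes straight; one stroke at TF1)
β2 stroke at J3  (J2: last free bond brings flow in)
β3 stroke at I1  (prefer integral on I1)
β4 stroke at J3  (J3 flow already set via bond 3)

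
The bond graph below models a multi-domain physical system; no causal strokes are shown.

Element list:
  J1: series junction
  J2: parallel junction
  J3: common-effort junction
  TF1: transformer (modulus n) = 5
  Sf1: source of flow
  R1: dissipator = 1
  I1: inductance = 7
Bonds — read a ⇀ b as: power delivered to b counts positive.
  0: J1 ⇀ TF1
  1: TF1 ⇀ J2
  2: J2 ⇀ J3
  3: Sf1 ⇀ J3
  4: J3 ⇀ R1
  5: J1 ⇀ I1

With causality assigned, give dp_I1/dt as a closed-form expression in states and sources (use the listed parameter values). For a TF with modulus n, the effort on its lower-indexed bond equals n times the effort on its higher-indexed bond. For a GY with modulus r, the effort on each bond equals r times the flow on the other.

dp_I1/dt = -5*F_Sf1 - 25*p_I1/7

bond 3 stroke→Sf1  (Sf1 fixes flow; stroke at Sf1)
bond 5 stroke→I1  (I1 outputs flow p/I1)
bond 0 stroke→J1  (J1 flow already set via bond 5)
bond 1 stroke→TF1  (TF TF1: opposite of bond 0)
bond 2 stroke→J2  (J2 needs exactly one e-in)
bond 4 stroke→J3  (J3 needs exactly one e-in)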